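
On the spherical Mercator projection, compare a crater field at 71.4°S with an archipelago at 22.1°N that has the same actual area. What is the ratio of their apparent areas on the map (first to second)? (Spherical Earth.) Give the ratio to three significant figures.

Mercator areal scale is sec²φ.
At 71.4°: sec²(71.4°) = 1/0.3190² = 9.829.
At 22.1°: sec²(22.1°) = 1/0.9265² = 1.165.
Ratio = 9.829/1.165 = cos²(22.1°)/cos²(71.4°) ≈ 8.44.

8.44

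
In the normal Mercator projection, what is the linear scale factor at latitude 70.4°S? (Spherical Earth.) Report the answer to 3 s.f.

2.98

Mercator is conformal, so the point scale is isotropic: h = k = sec φ = 1/cos φ.
k = 1/cos 70.4° = 1/0.3355 = 2.981.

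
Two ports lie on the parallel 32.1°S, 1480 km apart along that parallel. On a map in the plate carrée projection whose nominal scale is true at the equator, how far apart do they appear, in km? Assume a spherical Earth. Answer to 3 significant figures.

1750 km

For the equirectangular projection with φ₀ = 0 (plate carrée), h = 1 along meridians and k = sec φ along parallels.
Along the parallel, k = sec 32.1° = 1/0.8471 = 1.180.
Map distance = 1480 × 1.180 ≈ 1750 km.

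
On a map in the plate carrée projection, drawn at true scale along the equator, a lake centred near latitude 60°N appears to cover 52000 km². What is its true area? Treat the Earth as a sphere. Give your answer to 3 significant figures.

For the equirectangular projection with φ₀ = 0 (plate carrée), h = 1 along meridians and k = sec φ along parallels.
Areal scale = h·k = 1 × sec φ; at 60°, h = 1.000, k = 2.000, so h·k = 2.000.
True area = apparent / (areal scale) = 52000 / 2.000 ≈ 26000 km².

26000 km²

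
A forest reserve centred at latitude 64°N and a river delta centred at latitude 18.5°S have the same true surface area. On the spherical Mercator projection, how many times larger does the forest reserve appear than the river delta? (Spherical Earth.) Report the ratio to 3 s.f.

4.68

On Mercator, area is exaggerated by sec²φ = 1/cos²φ.
At 64°: sec²(64°) = 1/0.4384² = 5.204.
At 18.5°: sec²(18.5°) = 1/0.9483² = 1.112.
Ratio = 5.204/1.112 = cos²(18.5°)/cos²(64°) ≈ 4.68.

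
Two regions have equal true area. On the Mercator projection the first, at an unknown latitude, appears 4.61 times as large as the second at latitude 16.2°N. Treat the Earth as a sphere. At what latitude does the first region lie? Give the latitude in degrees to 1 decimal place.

For equal true areas on Mercator, apparent areas scale as sec²φ, so the ratio is cos²φ₂ / cos²φ₁.
cos²φ₂ / cos²φ₁ = 4.61  ⇒  cos φ₁ = cos 16.2° / √4.61 = 0.9603/2.147 = 0.4473.
φ₁ = arccos(0.4473) ≈ 63.4°.

63.4°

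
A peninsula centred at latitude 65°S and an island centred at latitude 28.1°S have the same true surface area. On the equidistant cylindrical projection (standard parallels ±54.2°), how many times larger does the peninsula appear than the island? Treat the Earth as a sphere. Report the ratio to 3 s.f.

2.09

With standard parallel φ₀ = 54.2°, the equirectangular projection gives x = Rλ cos φ₀, y = Rφ, so h = 1 and k = cos 54.2° / cos φ.
Areal scale at 65°: h·k = 1.000 × 1.384 = 1.384.
Areal scale at 28.1°: h·k = 1.000 × 0.6631 = 0.6631.
Ratio = 1.384/0.6631 ≈ 2.09.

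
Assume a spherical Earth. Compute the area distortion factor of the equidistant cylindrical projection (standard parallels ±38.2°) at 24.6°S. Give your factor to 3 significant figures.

The equidistant cylindrical projection with φ₀ = 38.2° has h = 1 (meridians true) and k = cos φ₀ / cos φ along parallels.
Areal scale = h·k = 1 × cos φ₀ / cos φ; at 24.6°, h = 1.000, k = 0.8643, so h·k = 0.8643.

0.864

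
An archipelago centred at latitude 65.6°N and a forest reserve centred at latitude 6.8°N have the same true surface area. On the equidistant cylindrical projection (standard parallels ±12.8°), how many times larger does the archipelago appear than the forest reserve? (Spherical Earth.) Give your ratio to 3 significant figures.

2.40

In the equirectangular projection with standard parallel φ₀ = 12.8° (x = Rλ cos φ₀, y = Rφ), meridians are true-scale (h = 1) and the parallel scale is k = cos φ₀ / cos φ.
Areal scale at 65.6°: h·k = 1.000 × 2.361 = 2.361.
Areal scale at 6.8°: h·k = 1.000 × 0.9821 = 0.9821.
Ratio = 2.361/0.9821 ≈ 2.40.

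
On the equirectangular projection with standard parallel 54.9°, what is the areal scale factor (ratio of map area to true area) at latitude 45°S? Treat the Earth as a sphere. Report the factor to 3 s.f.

The equidistant cylindrical projection with φ₀ = 54.9° has h = 1 (meridians true) and k = cos φ₀ / cos φ along parallels.
Areal scale = h·k = 1 × cos φ₀ / cos φ; at 45°, h = 1.000, k = 0.8132, so h·k = 0.8132.

0.813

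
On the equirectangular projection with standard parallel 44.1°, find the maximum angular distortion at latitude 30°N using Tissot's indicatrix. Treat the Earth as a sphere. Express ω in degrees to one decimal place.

In the equirectangular projection with standard parallel φ₀ = 44.1° (x = Rλ cos φ₀, y = Rφ), meridians are true-scale (h = 1) and the parallel scale is k = cos φ₀ / cos φ.
At 30°: h = 1.000, k = 0.8292; principal scales a = 1.000, b = 0.8292.
sin(ω/2) = (a − b)/(a + b) = 0.1708/1.829 = 0.09336, so ω = 2 arcsin(0.09336) ≈ 10.7°.

10.7°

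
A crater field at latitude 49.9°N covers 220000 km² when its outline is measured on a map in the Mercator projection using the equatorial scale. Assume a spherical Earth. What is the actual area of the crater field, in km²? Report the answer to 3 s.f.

91300 km²

The Mercator projection is conformal; its linear scale factor is the same in every direction and equals sec φ = 1/cos φ.
Areal scale = k² = sec²φ = 1/cos²(49.9°) = 1/0.6441² = 2.410.
True area = apparent / (areal scale) = 220000 / 2.410 ≈ 91300 km².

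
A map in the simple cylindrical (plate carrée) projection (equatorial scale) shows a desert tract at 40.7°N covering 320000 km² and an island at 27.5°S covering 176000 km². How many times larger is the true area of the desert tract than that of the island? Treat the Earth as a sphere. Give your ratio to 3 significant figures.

1.55

Plate carrée has h = 1 and k = sec φ, giving areal scale sec φ; true area = (apparent area) · cos φ.
True area of desert tract: 320000 × cos(40.7°) = 320000 × 0.7581 = 242600 km².
True area of island: 176000 × cos(27.5°) = 176000 × 0.8870 = 156100 km².
Ratio = 242600 / 156100 ≈ 1.55.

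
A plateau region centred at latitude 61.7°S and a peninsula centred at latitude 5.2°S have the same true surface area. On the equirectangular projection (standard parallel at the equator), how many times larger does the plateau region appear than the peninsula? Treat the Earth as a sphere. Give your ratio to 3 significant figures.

2.10

Plate carrée maps x = Rλ, y = Rφ. The meridian scale is h = 1 and the parallel scale is k = 1/cos φ = sec φ.
Areal scale at 61.7°: h·k = 1.000 × 2.109 = 2.109.
Areal scale at 5.2°: h·k = 1.000 × 1.004 = 1.004.
Ratio = 2.109/1.004 ≈ 2.10.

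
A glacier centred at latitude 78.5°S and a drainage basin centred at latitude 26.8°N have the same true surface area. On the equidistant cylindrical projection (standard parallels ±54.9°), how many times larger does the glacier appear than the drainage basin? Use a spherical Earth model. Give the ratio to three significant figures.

4.48

In the equirectangular projection with standard parallel φ₀ = 54.9° (x = Rλ cos φ₀, y = Rφ), meridians are true-scale (h = 1) and the parallel scale is k = cos φ₀ / cos φ.
Areal scale at 78.5°: h·k = 1.000 × 2.884 = 2.884.
Areal scale at 26.8°: h·k = 1.000 × 0.6442 = 0.6442.
Ratio = 2.884/0.6442 ≈ 4.48.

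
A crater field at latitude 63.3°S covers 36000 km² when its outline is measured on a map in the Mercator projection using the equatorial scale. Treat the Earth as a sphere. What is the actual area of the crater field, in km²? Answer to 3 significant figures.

The Mercator projection is conformal; its linear scale factor is the same in every direction and equals sec φ = 1/cos φ.
Areal scale = k² = sec²φ = 1/cos²(63.3°) = 1/0.4493² = 4.953.
True area = apparent / (areal scale) = 36000 / 4.953 ≈ 7270 km².

7270 km²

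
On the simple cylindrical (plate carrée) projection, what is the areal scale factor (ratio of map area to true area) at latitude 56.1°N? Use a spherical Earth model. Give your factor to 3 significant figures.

1.79

In the plate carrée (x = Rλ, y = Rφ), meridians are true-scale (h = 1) and parallels are stretched by k = sec φ.
Areal scale = h·k = 1 × sec φ; at 56.1°, h = 1.000, k = 1.793, so h·k = 1.793.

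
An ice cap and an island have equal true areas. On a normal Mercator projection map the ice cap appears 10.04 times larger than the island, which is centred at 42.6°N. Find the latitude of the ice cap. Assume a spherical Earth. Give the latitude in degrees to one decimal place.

On Mercator, (apparent₁)/(apparent₂) = sec²φ₁ / sec²φ₂ when true areas are equal.
cos²φ₂ / cos²φ₁ = 10.04  ⇒  cos φ₁ = cos 42.6° / √10.04 = 0.7361/3.169 = 0.2323.
φ₁ = arccos(0.2323) ≈ 76.6°.

76.6°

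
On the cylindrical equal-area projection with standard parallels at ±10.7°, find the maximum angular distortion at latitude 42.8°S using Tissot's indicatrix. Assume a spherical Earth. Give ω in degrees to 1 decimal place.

33.0°

Cylindrical equal-area (φ₀ = 10.7°): h = cos φ / cos 10.7° along meridians, k = cos 10.7° / cos φ along parallels; h·k = 1.
At 42.8°: h = 0.7467, k = 1.339; principal scales a = 1.339, b = 0.7467.
sin(ω/2) = (a − b)/(a + b) = 0.5925/2.086 = 0.2840, so ω = 2 arcsin(0.2840) ≈ 33.0°.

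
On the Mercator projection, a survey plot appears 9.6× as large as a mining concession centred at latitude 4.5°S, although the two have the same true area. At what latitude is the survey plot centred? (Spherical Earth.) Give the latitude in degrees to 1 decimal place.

71.2°

On Mercator, (apparent₁)/(apparent₂) = sec²φ₁ / sec²φ₂ when true areas are equal.
cos²φ₂ / cos²φ₁ = 9.6  ⇒  cos φ₁ = cos 4.5° / √9.6 = 0.9969/3.098 = 0.3218.
φ₁ = arccos(0.3218) ≈ 71.2°.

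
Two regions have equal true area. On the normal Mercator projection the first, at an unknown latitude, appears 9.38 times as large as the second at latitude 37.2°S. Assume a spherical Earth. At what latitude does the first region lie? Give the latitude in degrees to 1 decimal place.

74.9°

For equal true areas on Mercator, apparent areas scale as sec²φ, so the ratio is cos²φ₂ / cos²φ₁.
cos²φ₂ / cos²φ₁ = 9.38  ⇒  cos φ₁ = cos 37.2° / √9.38 = 0.7965/3.063 = 0.2601.
φ₁ = arccos(0.2601) ≈ 74.9°.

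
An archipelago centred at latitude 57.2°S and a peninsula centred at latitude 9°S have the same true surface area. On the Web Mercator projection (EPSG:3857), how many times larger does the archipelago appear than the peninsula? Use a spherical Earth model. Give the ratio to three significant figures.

3.32

Mercator is conformal with k = sec φ, so areal scale = k² = sec²φ.
At 57.2°: sec²(57.2°) = 1/0.5417² = 3.408.
At 9°: sec²(9°) = 1/0.9877² = 1.025.
Ratio = 3.408/1.025 = cos²(9°)/cos²(57.2°) ≈ 3.32.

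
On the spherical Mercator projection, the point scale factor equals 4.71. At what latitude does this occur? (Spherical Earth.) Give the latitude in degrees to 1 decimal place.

77.7°

Mercator scale is k = sec φ = 1/cos φ.
1/cos φ = 4.71  ⇒  cos φ = 0.2123  ⇒  φ = arccos(0.2123) ≈ 77.7°.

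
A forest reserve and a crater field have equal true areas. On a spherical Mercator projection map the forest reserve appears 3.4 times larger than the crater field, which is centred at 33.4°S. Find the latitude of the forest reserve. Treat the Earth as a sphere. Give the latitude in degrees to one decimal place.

63.1°

For equal true areas on Mercator, apparent areas scale as sec²φ, so the ratio is cos²φ₂ / cos²φ₁.
cos²φ₂ / cos²φ₁ = 3.4  ⇒  cos φ₁ = cos 33.4° / √3.4 = 0.8348/1.844 = 0.4528.
φ₁ = arccos(0.4528) ≈ 63.1°.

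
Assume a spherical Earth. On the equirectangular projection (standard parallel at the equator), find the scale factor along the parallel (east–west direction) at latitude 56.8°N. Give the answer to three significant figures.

In the plate carrée (x = Rλ, y = Rφ), meridians are true-scale (h = 1) and parallels are stretched by k = sec φ.
k = 1/cos 56.8° = 1/0.5476 = 1.826.

1.83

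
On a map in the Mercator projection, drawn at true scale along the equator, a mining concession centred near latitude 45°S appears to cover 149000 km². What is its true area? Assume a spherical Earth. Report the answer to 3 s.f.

74500 km²

Mercator is conformal, so the point scale is isotropic: h = k = sec φ = 1/cos φ.
Areal scale = k² = sec²φ = 1/cos²(45°) = 1/0.7071² = 2.000.
True area = apparent / (areal scale) = 149000 / 2.000 ≈ 74500 km².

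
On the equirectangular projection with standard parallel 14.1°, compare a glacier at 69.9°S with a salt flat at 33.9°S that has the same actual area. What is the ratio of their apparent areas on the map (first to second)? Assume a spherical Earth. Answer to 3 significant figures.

In the equirectangular projection with standard parallel φ₀ = 14.1° (x = Rλ cos φ₀, y = Rφ), meridians are true-scale (h = 1) and the parallel scale is k = cos φ₀ / cos φ.
Areal scale at 69.9°: h·k = 1.000 × 2.822 = 2.822.
Areal scale at 33.9°: h·k = 1.000 × 1.169 = 1.169.
Ratio = 2.822/1.169 ≈ 2.42.

2.42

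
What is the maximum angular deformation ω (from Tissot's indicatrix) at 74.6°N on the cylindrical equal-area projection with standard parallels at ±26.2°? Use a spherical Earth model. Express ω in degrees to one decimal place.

A cylindrical equal-area projection with standard parallel φ₀ has meridian scale h = cos φ / cos φ₀ and parallel scale k = cos φ₀ / cos φ (so areas are preserved, h·k = 1).
At 74.6°: h = 0.2960, k = 3.379; principal scales a = 3.379, b = 0.2960.
sin(ω/2) = (a − b)/(a + b) = 3.083/3.675 = 0.8389, so ω = 2 arcsin(0.8389) ≈ 114.1°.

114.1°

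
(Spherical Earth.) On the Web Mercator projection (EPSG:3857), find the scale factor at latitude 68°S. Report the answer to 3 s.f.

2.67

The Mercator projection is conformal; its linear scale factor is the same in every direction and equals sec φ = 1/cos φ.
k = 1/cos 68° = 1/0.3746 = 2.669.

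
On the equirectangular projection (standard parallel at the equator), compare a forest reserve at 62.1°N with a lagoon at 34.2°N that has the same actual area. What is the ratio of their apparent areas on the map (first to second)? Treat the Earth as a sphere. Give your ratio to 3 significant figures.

For the equirectangular projection with φ₀ = 0 (plate carrée), h = 1 along meridians and k = sec φ along parallels.
Areal scale at 62.1°: h·k = 1.000 × 2.137 = 2.137.
Areal scale at 34.2°: h·k = 1.000 × 1.209 = 1.209.
Ratio = 2.137/1.209 ≈ 1.77.

1.77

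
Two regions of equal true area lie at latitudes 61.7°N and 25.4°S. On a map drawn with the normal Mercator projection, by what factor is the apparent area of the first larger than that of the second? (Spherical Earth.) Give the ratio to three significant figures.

Mercator areal scale is sec²φ.
At 61.7°: sec²(61.7°) = 1/0.4741² = 4.449.
At 25.4°: sec²(25.4°) = 1/0.9033² = 1.225.
Ratio = 4.449/1.225 = cos²(25.4°)/cos²(61.7°) ≈ 3.63.

3.63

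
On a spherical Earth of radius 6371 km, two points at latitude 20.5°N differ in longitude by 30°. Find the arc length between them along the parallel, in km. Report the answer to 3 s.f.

3120 km

Arc length along a parallel = R cos φ · Δλ (with Δλ in radians).
= 6371 × cos 20.5° × (30° × π/180) = 6371 × 0.9367 × 0.5236 ≈ 3120 km.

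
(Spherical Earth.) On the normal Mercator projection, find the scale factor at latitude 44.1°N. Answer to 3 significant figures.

For Mercator, h = k = sec φ (a conformal cylindrical projection has a single point scale, 1/cos φ).
k = 1/cos 44.1° = 1/0.7181 = 1.393.

1.39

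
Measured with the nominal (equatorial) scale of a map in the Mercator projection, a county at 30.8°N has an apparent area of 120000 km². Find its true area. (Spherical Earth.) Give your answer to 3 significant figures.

The Mercator projection is conformal; its linear scale factor is the same in every direction and equals sec φ = 1/cos φ.
Areal scale = k² = sec²φ = 1/cos²(30.8°) = 1/0.8590² = 1.355.
True area = apparent / (areal scale) = 120000 / 1.355 ≈ 88500 km².

88500 km²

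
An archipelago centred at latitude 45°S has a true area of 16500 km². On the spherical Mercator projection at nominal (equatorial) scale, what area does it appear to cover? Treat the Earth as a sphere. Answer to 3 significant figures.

Mercator is conformal, so the point scale is isotropic: h = k = sec φ = 1/cos φ.
Areal scale = k² = sec²φ = 1/cos²(45°) = 1/0.7071² = 2.000.
Apparent area = 16500 × 2.000 ≈ 33000 km².

33000 km²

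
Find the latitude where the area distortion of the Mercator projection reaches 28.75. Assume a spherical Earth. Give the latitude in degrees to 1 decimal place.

79.3°

Mercator areal scale is sec²φ.
sec²φ = 28.75  ⇒  cos²φ = 0.03478  ⇒  cos φ = 0.1865.
φ = arccos(0.1865) ≈ 79.3°.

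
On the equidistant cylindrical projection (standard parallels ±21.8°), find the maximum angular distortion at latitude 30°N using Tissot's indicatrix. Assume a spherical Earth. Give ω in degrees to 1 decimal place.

4.0°

With standard parallel φ₀ = 21.8°, the equirectangular projection gives x = Rλ cos φ₀, y = Rφ, so h = 1 and k = cos 21.8° / cos φ.
At 30°: h = 1.000, k = 1.072; principal scales a = 1.072, b = 1.000.
sin(ω/2) = (a − b)/(a + b) = 0.07212/2.072 = 0.03481, so ω = 2 arcsin(0.03481) ≈ 4.0°.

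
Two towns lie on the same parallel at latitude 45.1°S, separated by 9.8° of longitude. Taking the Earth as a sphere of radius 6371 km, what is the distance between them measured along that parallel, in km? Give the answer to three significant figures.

Arc length along a parallel = R cos φ · Δλ (with Δλ in radians).
= 6371 × cos 45.1° × (9.8° × π/180) = 6371 × 0.7059 × 0.1710 ≈ 769 km.

769 km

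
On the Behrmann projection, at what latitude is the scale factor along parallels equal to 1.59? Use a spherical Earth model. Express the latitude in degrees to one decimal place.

57.0°

The Behrmann projection is cylindrical equal-area with φ₀ = 30°. For cylindrical equal-area with standard parallel φ₀, h = cos φ / cos φ₀ and k = cos φ₀ / cos φ, so h·k = 1.
k = cos φ₀ / cos φ = 1.59  ⇒  cos φ = cos 30° / 1.59 = 0.5447.
φ = arccos(0.5447) ≈ 57.0°.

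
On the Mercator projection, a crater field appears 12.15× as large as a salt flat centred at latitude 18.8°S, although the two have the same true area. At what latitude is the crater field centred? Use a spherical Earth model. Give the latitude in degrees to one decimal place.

74.2°

On Mercator, (apparent₁)/(apparent₂) = sec²φ₁ / sec²φ₂ when true areas are equal.
cos²φ₂ / cos²φ₁ = 12.15  ⇒  cos φ₁ = cos 18.8° / √12.15 = 0.9466/3.486 = 0.2716.
φ₁ = arccos(0.2716) ≈ 74.2°.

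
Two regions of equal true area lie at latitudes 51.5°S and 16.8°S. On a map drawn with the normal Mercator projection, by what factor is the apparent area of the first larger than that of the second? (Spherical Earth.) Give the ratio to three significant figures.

2.36

On Mercator, area is exaggerated by sec²φ = 1/cos²φ.
At 51.5°: sec²(51.5°) = 1/0.6225² = 2.580.
At 16.8°: sec²(16.8°) = 1/0.9573² = 1.091.
Ratio = 2.580/1.091 = cos²(16.8°)/cos²(51.5°) ≈ 2.36.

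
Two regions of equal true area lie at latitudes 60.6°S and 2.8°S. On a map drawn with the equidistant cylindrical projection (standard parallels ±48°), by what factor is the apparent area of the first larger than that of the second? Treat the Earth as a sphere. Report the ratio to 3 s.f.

The equidistant cylindrical projection with φ₀ = 48° has h = 1 (meridians true) and k = cos φ₀ / cos φ along parallels.
Areal scale at 60.6°: h·k = 1.000 × 1.363 = 1.363.
Areal scale at 2.8°: h·k = 1.000 × 0.6699 = 0.6699.
Ratio = 1.363/0.6699 ≈ 2.03.

2.03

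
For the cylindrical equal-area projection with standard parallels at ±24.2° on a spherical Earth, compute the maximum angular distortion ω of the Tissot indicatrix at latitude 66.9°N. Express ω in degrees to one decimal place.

Cylindrical equal-area (φ₀ = 24.2°): h = cos φ / cos 24.2° along meridians, k = cos 24.2° / cos φ along parallels; h·k = 1.
At 66.9°: h = 0.4301, k = 2.325; principal scales a = 2.325, b = 0.4301.
sin(ω/2) = (a − b)/(a + b) = 1.895/2.755 = 0.6877, so ω = 2 arcsin(0.6877) ≈ 86.9°.

86.9°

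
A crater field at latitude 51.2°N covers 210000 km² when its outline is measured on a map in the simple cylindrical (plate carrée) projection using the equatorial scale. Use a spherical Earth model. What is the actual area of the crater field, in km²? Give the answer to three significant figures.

For the equirectangular projection with φ₀ = 0 (plate carrée), h = 1 along meridians and k = sec φ along parallels.
Areal scale = h·k = 1 × sec φ; at 51.2°, h = 1.000, k = 1.596, so h·k = 1.596.
True area = apparent / (areal scale) = 210000 / 1.596 ≈ 132000 km².

132000 km²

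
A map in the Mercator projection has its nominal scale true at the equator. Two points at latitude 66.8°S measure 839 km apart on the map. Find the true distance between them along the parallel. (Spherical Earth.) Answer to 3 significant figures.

For Mercator, h = k = sec φ (a conformal cylindrical projection has a single point scale, 1/cos φ).
Along the parallel at 66.8°, map distances are exaggerated by k = sec 66.8° = 2.538.
True distance = 839 / 2.538 = 839 × cos 66.8° ≈ 331 km.

331 km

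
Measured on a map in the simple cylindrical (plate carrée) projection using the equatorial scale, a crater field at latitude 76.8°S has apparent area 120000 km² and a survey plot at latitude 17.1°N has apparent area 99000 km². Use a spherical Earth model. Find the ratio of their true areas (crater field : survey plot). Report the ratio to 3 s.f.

Plate carrée has h = 1 and k = sec φ, giving areal scale sec φ; true area = (apparent area) · cos φ.
True area of crater field: 120000 × cos(76.8°) = 120000 × 0.2284 = 27400 km².
True area of survey plot: 99000 × cos(17.1°) = 99000 × 0.9558 = 94620 km².
Ratio = 27400 / 94620 ≈ 0.290.

0.290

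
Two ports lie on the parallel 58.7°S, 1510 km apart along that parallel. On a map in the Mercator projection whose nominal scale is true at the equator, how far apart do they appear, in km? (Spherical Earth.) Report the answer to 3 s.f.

2910 km

The Mercator projection is conformal; its linear scale factor is the same in every direction and equals sec φ = 1/cos φ.
Along the parallel, k = sec 58.7° = 1/0.5195 = 1.925.
Map distance = 1510 × 1.925 ≈ 2910 km.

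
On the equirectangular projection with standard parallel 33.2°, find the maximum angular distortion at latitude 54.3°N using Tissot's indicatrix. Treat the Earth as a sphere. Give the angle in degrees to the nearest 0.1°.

20.5°

In the equirectangular projection with standard parallel φ₀ = 33.2° (x = Rλ cos φ₀, y = Rφ), meridians are true-scale (h = 1) and the parallel scale is k = cos φ₀ / cos φ.
At 54.3°: h = 1.000, k = 1.434; principal scales a = 1.434, b = 1.000.
sin(ω/2) = (a − b)/(a + b) = 0.4339/2.434 = 0.1783, so ω = 2 arcsin(0.1783) ≈ 20.5°.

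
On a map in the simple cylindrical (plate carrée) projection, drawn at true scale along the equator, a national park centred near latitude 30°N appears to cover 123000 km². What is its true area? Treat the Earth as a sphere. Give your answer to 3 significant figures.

For the equirectangular projection with φ₀ = 0 (plate carrée), h = 1 along meridians and k = sec φ along parallels.
Areal scale = h·k = 1 × sec φ; at 30°, h = 1.000, k = 1.155, so h·k = 1.155.
True area = apparent / (areal scale) = 123000 / 1.155 ≈ 107000 km².

107000 km²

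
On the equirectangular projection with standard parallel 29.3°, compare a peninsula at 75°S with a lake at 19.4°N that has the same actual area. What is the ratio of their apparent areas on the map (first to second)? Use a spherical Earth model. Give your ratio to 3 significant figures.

3.64

With standard parallel φ₀ = 29.3°, the equirectangular projection gives x = Rλ cos φ₀, y = Rφ, so h = 1 and k = cos 29.3° / cos φ.
Areal scale at 75°: h·k = 1.000 × 3.369 = 3.369.
Areal scale at 19.4°: h·k = 1.000 × 0.9246 = 0.9246.
Ratio = 3.369/0.9246 ≈ 3.64.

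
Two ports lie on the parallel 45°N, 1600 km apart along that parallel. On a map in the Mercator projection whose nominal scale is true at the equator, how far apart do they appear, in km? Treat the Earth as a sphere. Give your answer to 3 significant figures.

Mercator is conformal, so the point scale is isotropic: h = k = sec φ = 1/cos φ.
Along the parallel, k = sec 45° = 1/0.7071 = 1.414.
Map distance = 1600 × 1.414 ≈ 2260 km.

2260 km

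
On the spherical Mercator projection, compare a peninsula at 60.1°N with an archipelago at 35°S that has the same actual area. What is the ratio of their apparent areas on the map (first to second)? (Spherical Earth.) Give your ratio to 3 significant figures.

Mercator is conformal with k = sec φ, so areal scale = k² = sec²φ.
At 60.1°: sec²(60.1°) = 1/0.4985² = 4.024.
At 35°: sec²(35°) = 1/0.8192² = 1.490.
Ratio = 4.024/1.490 = cos²(35°)/cos²(60.1°) ≈ 2.70.

2.70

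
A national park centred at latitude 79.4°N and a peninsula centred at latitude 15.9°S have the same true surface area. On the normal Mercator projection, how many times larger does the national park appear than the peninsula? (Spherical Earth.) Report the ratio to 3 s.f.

27.3

Mercator is conformal with k = sec φ, so areal scale = k² = sec²φ.
At 79.4°: sec²(79.4°) = 1/0.1840² = 29.55.
At 15.9°: sec²(15.9°) = 1/0.9617² = 1.081.
Ratio = 29.55/1.081 = cos²(15.9°)/cos²(79.4°) ≈ 27.3.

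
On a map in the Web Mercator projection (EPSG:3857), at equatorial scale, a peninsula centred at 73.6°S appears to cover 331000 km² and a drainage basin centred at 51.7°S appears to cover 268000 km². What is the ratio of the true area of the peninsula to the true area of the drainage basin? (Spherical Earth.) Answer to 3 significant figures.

0.256

Mercator's areal exaggeration is sec²φ; hence true area = (apparent area) · cos²φ.
True area of peninsula: 331000 × cos²(73.6°) = 331000 × 0.07972 = 26390 km².
True area of drainage basin: 268000 × cos²(51.7°) = 268000 × 0.3841 = 102900 km².
Ratio = 26390 / 102900 ≈ 0.256.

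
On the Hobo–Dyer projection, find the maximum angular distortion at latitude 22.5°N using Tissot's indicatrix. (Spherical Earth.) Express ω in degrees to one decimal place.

17.4°

The Hobo–Dyer projection is cylindrical equal-area with φ₀ = 37.5°. Cylindrical equal-area (φ₀ = 37.5°): h = cos φ / cos 37.5° along meridians, k = cos 37.5° / cos φ along parallels; h·k = 1.
At 22.5°: h = 1.165, k = 0.8587; principal scales a = 1.165, b = 0.8587.
sin(ω/2) = (a − b)/(a + b) = 0.3058/2.023 = 0.1511, so ω = 2 arcsin(0.1511) ≈ 17.4°.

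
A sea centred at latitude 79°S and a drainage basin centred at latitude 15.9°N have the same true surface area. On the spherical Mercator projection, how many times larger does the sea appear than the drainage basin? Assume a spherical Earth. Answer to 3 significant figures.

25.4

On Mercator, area is exaggerated by sec²φ = 1/cos²φ.
At 79°: sec²(79°) = 1/0.1908² = 27.47.
At 15.9°: sec²(15.9°) = 1/0.9617² = 1.081.
Ratio = 27.47/1.081 = cos²(15.9°)/cos²(79°) ≈ 25.4.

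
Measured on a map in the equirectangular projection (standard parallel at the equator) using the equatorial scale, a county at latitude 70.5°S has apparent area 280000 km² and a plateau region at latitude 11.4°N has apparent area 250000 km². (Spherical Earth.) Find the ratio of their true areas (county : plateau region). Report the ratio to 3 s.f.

0.381

On the plate carrée, areal scale = h·k = 1 × sec φ, so true area = apparent × cos φ.
True area of county: 280000 × cos(70.5°) = 280000 × 0.3338 = 93470 km².
True area of plateau region: 250000 × cos(11.4°) = 250000 × 0.9803 = 245100 km².
Ratio = 93470 / 245100 ≈ 0.381.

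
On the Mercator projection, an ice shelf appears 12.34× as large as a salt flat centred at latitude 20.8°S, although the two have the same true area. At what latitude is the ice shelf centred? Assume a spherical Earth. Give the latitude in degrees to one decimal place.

74.6°

On Mercator, (apparent₁)/(apparent₂) = sec²φ₁ / sec²φ₂ when true areas are equal.
cos²φ₂ / cos²φ₁ = 12.34  ⇒  cos φ₁ = cos 20.8° / √12.34 = 0.9348/3.513 = 0.2661.
φ₁ = arccos(0.2661) ≈ 74.6°.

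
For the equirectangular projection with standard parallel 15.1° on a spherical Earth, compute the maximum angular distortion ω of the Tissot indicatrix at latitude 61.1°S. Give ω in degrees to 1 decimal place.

The equidistant cylindrical projection with φ₀ = 15.1° has h = 1 (meridians true) and k = cos φ₀ / cos φ along parallels.
At 61.1°: h = 1.000, k = 1.998; principal scales a = 1.998, b = 1.000.
sin(ω/2) = (a − b)/(a + b) = 0.9977/2.998 = 0.3328, so ω = 2 arcsin(0.3328) ≈ 38.9°.

38.9°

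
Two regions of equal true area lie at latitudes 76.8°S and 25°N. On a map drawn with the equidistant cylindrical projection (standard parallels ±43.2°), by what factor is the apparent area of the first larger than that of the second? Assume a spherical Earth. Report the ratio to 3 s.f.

With standard parallel φ₀ = 43.2°, the equirectangular projection gives x = Rλ cos φ₀, y = Rφ, so h = 1 and k = cos 43.2° / cos φ.
Areal scale at 76.8°: h·k = 1.000 × 3.192 = 3.192.
Areal scale at 25°: h·k = 1.000 × 0.8043 = 0.8043.
Ratio = 3.192/0.8043 ≈ 3.97.

3.97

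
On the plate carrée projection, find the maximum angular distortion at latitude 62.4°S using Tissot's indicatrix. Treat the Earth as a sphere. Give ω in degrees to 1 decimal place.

Plate carrée maps x = Rλ, y = Rφ. The meridian scale is h = 1 and the parallel scale is k = 1/cos φ = sec φ.
At 62.4°: h = 1.000, k = 2.158; principal scales a = 2.158, b = 1.000.
sin(ω/2) = (a − b)/(a + b) = 1.158/3.158 = 0.3668, so ω = 2 arcsin(0.3668) ≈ 43.0°.

43.0°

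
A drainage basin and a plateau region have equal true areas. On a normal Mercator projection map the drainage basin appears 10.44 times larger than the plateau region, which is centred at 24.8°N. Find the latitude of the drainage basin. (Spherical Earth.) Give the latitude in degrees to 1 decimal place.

73.7°

For equal true areas on Mercator, apparent areas scale as sec²φ, so the ratio is cos²φ₂ / cos²φ₁.
cos²φ₂ / cos²φ₁ = 10.44  ⇒  cos φ₁ = cos 24.8° / √10.44 = 0.9078/3.231 = 0.2810.
φ₁ = arccos(0.2810) ≈ 73.7°.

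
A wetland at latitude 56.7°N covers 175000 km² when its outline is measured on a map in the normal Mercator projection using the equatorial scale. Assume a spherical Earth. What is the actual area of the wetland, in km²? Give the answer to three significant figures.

52700 km²

Mercator is conformal, so the point scale is isotropic: h = k = sec φ = 1/cos φ.
Areal scale = k² = sec²φ = 1/cos²(56.7°) = 1/0.5490² = 3.318.
True area = apparent / (areal scale) = 175000 / 3.318 ≈ 52700 km².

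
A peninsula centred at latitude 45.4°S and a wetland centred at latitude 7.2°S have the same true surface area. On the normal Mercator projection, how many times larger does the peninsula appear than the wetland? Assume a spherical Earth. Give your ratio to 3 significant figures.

2.00

Mercator areal scale is sec²φ.
At 45.4°: sec²(45.4°) = 1/0.7022² = 2.028.
At 7.2°: sec²(7.2°) = 1/0.9921² = 1.016.
Ratio = 2.028/1.016 = cos²(7.2°)/cos²(45.4°) ≈ 2.00.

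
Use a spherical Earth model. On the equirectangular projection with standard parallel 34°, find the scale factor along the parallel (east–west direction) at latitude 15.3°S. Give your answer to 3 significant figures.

0.860

With standard parallel φ₀ = 34°, the equirectangular projection gives x = Rλ cos φ₀, y = Rφ, so h = 1 and k = cos 34° / cos φ.
k = cos 34° / cos 15.3° = 0.8290/0.9646 = 0.8595.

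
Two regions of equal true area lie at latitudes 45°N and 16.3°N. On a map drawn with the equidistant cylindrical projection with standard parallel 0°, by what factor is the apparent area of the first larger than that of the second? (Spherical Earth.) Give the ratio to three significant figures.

1.36

In the plate carrée (x = Rλ, y = Rφ), meridians are true-scale (h = 1) and parallels are stretched by k = sec φ.
Areal scale at 45°: h·k = 1.000 × 1.414 = 1.414.
Areal scale at 16.3°: h·k = 1.000 × 1.042 = 1.042.
Ratio = 1.414/1.042 ≈ 1.36.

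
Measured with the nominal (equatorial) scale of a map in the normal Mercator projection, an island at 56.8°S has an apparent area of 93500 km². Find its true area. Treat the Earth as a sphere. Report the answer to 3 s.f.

For Mercator, h = k = sec φ (a conformal cylindrical projection has a single point scale, 1/cos φ).
Areal scale = k² = sec²φ = 1/cos²(56.8°) = 1/0.5476² = 3.335.
True area = apparent / (areal scale) = 93500 / 3.335 ≈ 28000 km².

28000 km²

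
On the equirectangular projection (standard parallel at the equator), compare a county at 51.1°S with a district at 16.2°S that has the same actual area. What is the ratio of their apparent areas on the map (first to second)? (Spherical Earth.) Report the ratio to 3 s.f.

For the equirectangular projection with φ₀ = 0 (plate carrée), h = 1 along meridians and k = sec φ along parallels.
Areal scale at 51.1°: h·k = 1.000 × 1.592 = 1.592.
Areal scale at 16.2°: h·k = 1.000 × 1.041 = 1.041.
Ratio = 1.592/1.041 ≈ 1.53.

1.53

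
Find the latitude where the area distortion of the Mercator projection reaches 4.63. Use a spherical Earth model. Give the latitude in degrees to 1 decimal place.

62.3°

Mercator areal scale is sec²φ.
sec²φ = 4.63  ⇒  cos²φ = 0.2160  ⇒  cos φ = 0.4647.
φ = arccos(0.4647) ≈ 62.3°.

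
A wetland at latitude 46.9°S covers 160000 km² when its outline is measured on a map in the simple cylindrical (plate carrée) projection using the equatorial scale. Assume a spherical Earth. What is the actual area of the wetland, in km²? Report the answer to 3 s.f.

Plate carrée maps x = Rλ, y = Rφ. The meridian scale is h = 1 and the parallel scale is k = 1/cos φ = sec φ.
Areal scale = h·k = 1 × sec φ; at 46.9°, h = 1.000, k = 1.464, so h·k = 1.464.
True area = apparent / (areal scale) = 160000 / 1.464 ≈ 109000 km².

109000 km²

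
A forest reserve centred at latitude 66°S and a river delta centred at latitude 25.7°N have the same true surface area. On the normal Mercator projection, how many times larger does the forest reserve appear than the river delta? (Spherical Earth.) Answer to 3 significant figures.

On Mercator, area is exaggerated by sec²φ = 1/cos²φ.
At 66°: sec²(66°) = 1/0.4067² = 6.045.
At 25.7°: sec²(25.7°) = 1/0.9011² = 1.232.
Ratio = 6.045/1.232 = cos²(25.7°)/cos²(66°) ≈ 4.91.

4.91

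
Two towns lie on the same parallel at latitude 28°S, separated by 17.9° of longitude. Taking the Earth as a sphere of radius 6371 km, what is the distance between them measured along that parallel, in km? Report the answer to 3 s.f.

Arc length along a parallel = R cos φ · Δλ (with Δλ in radians).
= 6371 × cos 28° × (17.9° × π/180) = 6371 × 0.8829 × 0.3124 ≈ 1760 km.

1760 km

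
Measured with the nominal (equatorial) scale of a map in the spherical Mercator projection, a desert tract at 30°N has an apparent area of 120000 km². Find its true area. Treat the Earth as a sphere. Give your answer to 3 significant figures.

The Mercator projection is conformal; its linear scale factor is the same in every direction and equals sec φ = 1/cos φ.
Areal scale = k² = sec²φ = 1/cos²(30°) = 1/0.8660² = 1.333.
True area = apparent / (areal scale) = 120000 / 1.333 ≈ 90000 km².

90000 km²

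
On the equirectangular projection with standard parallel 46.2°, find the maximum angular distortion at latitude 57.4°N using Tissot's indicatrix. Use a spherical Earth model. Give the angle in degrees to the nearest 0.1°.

With standard parallel φ₀ = 46.2°, the equirectangular projection gives x = Rλ cos φ₀, y = Rφ, so h = 1 and k = cos 46.2° / cos φ.
At 57.4°: h = 1.000, k = 1.285; principal scales a = 1.285, b = 1.000.
sin(ω/2) = (a − b)/(a + b) = 0.2847/2.285 = 0.1246, so ω = 2 arcsin(0.1246) ≈ 14.3°.

14.3°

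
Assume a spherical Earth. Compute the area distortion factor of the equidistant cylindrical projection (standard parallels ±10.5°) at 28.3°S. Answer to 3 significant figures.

The equidistant cylindrical projection with φ₀ = 10.5° has h = 1 (meridians true) and k = cos φ₀ / cos φ along parallels.
Areal scale = h·k = 1 × cos φ₀ / cos φ; at 28.3°, h = 1.000, k = 1.117, so h·k = 1.117.

1.12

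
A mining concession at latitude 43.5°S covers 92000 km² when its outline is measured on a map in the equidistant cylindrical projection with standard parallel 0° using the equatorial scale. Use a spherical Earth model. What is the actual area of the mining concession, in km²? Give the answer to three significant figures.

66700 km²

Plate carrée maps x = Rλ, y = Rφ. The meridian scale is h = 1 and the parallel scale is k = 1/cos φ = sec φ.
Areal scale = h·k = 1 × sec φ; at 43.5°, h = 1.000, k = 1.379, so h·k = 1.379.
True area = apparent / (areal scale) = 92000 / 1.379 ≈ 66700 km².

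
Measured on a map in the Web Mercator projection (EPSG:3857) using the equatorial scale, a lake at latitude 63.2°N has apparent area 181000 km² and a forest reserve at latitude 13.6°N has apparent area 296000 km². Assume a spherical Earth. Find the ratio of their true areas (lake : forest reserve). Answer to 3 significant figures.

0.132

Mercator's areal exaggeration is sec²φ; hence true area = (apparent area) · cos²φ.
True area of lake: 181000 × cos²(63.2°) = 181000 × 0.2033 = 36800 km².
True area of forest reserve: 296000 × cos²(13.6°) = 296000 × 0.9447 = 279600 km².
Ratio = 36800 / 279600 ≈ 0.132.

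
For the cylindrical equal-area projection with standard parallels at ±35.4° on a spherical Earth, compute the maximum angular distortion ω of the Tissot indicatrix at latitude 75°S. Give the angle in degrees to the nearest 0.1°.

For cylindrical equal-area with standard parallel φ₀, h = cos φ / cos φ₀ and k = cos φ₀ / cos φ, so h·k = 1.
At 75°: h = 0.3175, k = 3.149; principal scales a = 3.149, b = 0.3175.
sin(ω/2) = (a − b)/(a + b) = 2.832/3.467 = 0.8168, so ω = 2 arcsin(0.8168) ≈ 109.5°.

109.5°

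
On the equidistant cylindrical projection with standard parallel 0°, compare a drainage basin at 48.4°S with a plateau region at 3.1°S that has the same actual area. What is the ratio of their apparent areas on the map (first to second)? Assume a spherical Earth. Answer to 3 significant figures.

1.50

In the plate carrée (x = Rλ, y = Rφ), meridians are true-scale (h = 1) and parallels are stretched by k = sec φ.
Areal scale at 48.4°: h·k = 1.000 × 1.506 = 1.506.
Areal scale at 3.1°: h·k = 1.000 × 1.001 = 1.001.
Ratio = 1.506/1.001 ≈ 1.50.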